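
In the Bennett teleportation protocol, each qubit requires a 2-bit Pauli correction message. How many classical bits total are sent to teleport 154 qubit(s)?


Quantum teleportation requires 2 classical bits per qubit teleported.
154 qubit(s) -> 2 * 154 = 308 classical bits

308


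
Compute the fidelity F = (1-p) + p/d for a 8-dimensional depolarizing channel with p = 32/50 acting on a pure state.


F = (1-p) + p/d
= (1 - 0.6400) + 0.6400/8
= 0.3600 + 0.0800
= 0.4400

0.4400


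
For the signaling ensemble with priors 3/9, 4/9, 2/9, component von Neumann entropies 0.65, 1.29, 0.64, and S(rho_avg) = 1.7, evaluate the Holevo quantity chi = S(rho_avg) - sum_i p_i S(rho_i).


chi = S(rho) - sum_i p_i * S(rho_i)
Weighted entropy = 3/9 * 0.65 + 4/9 * 1.29 + 2/9 * 0.64
= 0.9322
chi = 1.7 - 0.9322
= 0.7678

0.7678


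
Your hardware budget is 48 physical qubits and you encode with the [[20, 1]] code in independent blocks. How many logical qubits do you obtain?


Each code block uses 20 physical qubits for 1 logical qubit(s).
Number of complete blocks = floor(48 / 20) = 2
Logical qubits = 2 * 1
= 2

2


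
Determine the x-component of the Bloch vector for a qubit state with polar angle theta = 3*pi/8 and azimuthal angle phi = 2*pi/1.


theta = 1.1781, phi = 6.2832
r_x = sin(theta)*cos(phi) = 0.9239 * 1.0000
r_x = 0.9239

0.9239


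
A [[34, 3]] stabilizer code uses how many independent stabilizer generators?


For an [[n,k]] stabilizer code:
Number of stabilizer generators = n - k
= 34 - 3
= 31

31


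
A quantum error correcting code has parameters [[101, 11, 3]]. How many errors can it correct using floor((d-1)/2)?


Code parameters: [[101, 11, 3]], distance d = 3.
Number of correctable errors = floor((d-1)/2)
= floor((3 - 1)/2)
= floor(2/2)
= 1

1


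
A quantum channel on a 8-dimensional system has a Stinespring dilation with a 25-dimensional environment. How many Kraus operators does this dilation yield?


Tracing out the environment in an orthonormal basis {|i>_E} gives Kraus operators K_i = <i|_E U |0>_E.
Number of Kraus operators = dim(H_env) = d_env
= 25

25


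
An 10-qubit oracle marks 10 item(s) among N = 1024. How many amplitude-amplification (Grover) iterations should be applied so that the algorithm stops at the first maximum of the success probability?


After j Grover iterations the success probability is P(j) = sin^2((2j+1)*theta), where sin(theta) = sqrt(k/N).
N = 2^10 = 1024, k = 10
sin(theta) = sqrt(k/N) = 0.09882117688
theta = arcsin(sqrt(k/N)) = 0.0989827296 rad
P(j) reaches its first maximum when (2j+1)*theta is as close as possible to pi/2, i.e. j = round(pi/(4*theta) - 1/2).
pi/(4*theta) - 1/2 = 7.4347
(For comparison, the common estimate pi/4 * sqrt(N/k) = 7.9477; the exact maximiser is used here.)
Optimal iterations = 7

7


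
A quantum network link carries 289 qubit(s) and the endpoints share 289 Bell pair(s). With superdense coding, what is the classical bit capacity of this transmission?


Superdense coding allows 2 classical bits per shared entangled pair.
289 pair(s) -> 2 * 289 = 578 classical bits

578


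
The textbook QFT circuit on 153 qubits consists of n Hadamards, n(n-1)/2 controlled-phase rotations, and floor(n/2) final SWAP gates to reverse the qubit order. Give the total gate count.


Hadamard gates: 153
Controlled rotations: n*(n-1)/2 = 153*152/2 = 11628
SWAP gates: floor(n/2) = floor(153/2) = 76
Total = 153 + 11628 + 76
= 11857

11857


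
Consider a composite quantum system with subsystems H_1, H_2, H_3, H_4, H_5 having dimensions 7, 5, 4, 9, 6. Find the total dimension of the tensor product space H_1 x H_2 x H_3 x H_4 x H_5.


dim(H_1 x H_2 x H_3 x H_4 x H_5) = 7 * 5 * 4 * 9 * 6
= 35 * 4 * 9 * 6
= 140 * 9 * 6
= 1260 * 6
= 7560

7560


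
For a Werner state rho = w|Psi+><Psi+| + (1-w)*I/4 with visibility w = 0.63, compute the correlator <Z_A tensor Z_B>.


|Psi+> = (|01> + |10>)/sqrt(2)
For the pure Bell state, <Z_A Z_B> = -1 (Bell-state Pauli correlator).
The maximally-mixed part I/4 has tr(I/4 * P tensor P) = 0 for any traceless Pauli P.
So <Z_A Z_B>_rho = w * (-1) + (1 - w) * 0
= 0.63 * (-1)
= -0.6300

-0.6300


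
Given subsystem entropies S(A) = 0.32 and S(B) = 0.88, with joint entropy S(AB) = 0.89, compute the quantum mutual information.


I(A:B) = S(A) + S(B) - S(AB)
= 0.32 + 0.88 - 0.89
= 0.3100

0.3100


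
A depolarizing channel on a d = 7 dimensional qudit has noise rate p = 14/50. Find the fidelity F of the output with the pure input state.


F = (1-p) + p/d
= (1 - 0.2800) + 0.2800/7
= 0.7200 + 0.0400
= 0.7600

0.7600


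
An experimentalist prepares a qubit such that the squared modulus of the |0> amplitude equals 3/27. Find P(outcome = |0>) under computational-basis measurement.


|alpha|^2 = 3/27 = 0.1111
|beta|^2 = 1 - 3/27 = 24/27 = 0.8889
P(|0>) = |alpha|^2 = 0.1111

0.1111


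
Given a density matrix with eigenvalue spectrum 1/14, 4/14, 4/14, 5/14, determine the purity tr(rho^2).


tr(rho^2) = sum of eigenvalues squared
= (1/14)^2 + (4/14)^2 + (4/14)^2 + (5/14)^2
= (1 + 16 + 16 + 25) / 196
= 58/196
= 0.2959

0.2959


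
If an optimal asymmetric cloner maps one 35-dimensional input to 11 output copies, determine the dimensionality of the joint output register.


Output space = H^(tensor 11) where dim(H) = 35
dim = 35^11
= 1225 (after 2 factors)
= 42875 (after 3 factors)
= 1500625 (after 4 factors)
= 52521875 (after 5 factors)
= 1838265625 (after 6 factors)
= 64339296875 (after 7 factors)
= 2251875390625 (after 8 factors)
= 78815638671875 (after 9 factors)
= 2758547353515625 (after 10 factors)
= 96549157373046875 (after 11 factors)
= 96549157373046875

96549157373046875


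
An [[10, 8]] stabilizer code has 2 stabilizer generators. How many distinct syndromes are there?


Each stabilizer generator gives a binary (+1 or -1) measurement outcome.
With 2 independent generators:
Total syndromes = 2^2
= 4

4


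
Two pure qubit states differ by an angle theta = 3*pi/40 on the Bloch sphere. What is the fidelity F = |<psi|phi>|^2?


For states separated by angle theta on Bloch sphere:
F = cos^2(theta/2)
theta = 3*pi/40 = 0.2356
theta/2 = 0.1178
cos(theta/2) = 0.9931
F = 0.9862

0.9862


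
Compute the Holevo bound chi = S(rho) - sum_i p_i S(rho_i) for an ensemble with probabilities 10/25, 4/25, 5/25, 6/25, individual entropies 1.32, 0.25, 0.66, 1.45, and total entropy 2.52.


chi = S(rho) - sum_i p_i * S(rho_i)
Weighted entropy = 10/25 * 1.32 + 4/25 * 0.25 + 5/25 * 0.66 + 6/25 * 1.45
= 1.0480
chi = 2.52 - 1.0480
= 1.4720

1.4720


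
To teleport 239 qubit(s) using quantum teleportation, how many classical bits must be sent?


Quantum teleportation requires 2 classical bits per qubit teleported.
239 qubit(s) -> 2 * 239 = 478 classical bits

478


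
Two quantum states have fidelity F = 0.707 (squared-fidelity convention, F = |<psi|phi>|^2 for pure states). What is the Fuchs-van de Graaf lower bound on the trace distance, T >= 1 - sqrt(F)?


Fuchs-van de Graaf (squared-fidelity convention): 1 - sqrt(F) <= T <= sqrt(1 - F).
Lower bound: T >= 1 - sqrt(F)
sqrt(F) = sqrt(0.707) = 0.8408
T >= 1 - 0.8408
T >= 0.1592

0.1592


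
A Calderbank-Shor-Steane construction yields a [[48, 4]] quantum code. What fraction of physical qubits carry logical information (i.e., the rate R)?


Code rate R = k/n
= 4/48
= 0.0833

0.0833


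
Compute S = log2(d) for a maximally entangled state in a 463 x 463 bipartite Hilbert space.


For a maximally entangled state in d x d:
S = log2(d) = log2(463)
= 8.8549

8.8549


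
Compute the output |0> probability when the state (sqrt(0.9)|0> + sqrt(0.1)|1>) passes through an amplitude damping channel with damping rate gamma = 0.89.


For amplitude damping with parameter gamma on state sqrt(a)|0> + sqrt(b)|1>:
alpha^2 = 0.9, beta^2 = 0.1
P(|0>) = alpha^2 + gamma * beta^2
= 0.9 + 0.89 * 0.1
= 0.9 + 0.0890
= 0.9890

0.9890


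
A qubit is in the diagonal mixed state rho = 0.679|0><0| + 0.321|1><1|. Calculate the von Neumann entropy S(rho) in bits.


S = -p*log2(p) - (1-p)*log2(1-p)
p = 0.6790, 1-p = 0.3210
= -0.6790 * log2(0.6790) - 0.3210 * log2(0.3210)
= -(-0.3792) - (-0.5262)
= 0.9055

0.9055


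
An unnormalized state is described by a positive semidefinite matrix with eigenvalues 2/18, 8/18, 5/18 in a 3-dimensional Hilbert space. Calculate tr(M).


tr(M) = sum of eigenvalues
= 2/18 + 8/18 + 5/18
= 15/18
= 0.8333

0.8333


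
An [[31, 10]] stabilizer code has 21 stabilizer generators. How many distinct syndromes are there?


Each stabilizer generator gives a binary (+1 or -1) measurement outcome.
With 21 independent generators:
Total syndromes = 2^21
= 2097152

2097152


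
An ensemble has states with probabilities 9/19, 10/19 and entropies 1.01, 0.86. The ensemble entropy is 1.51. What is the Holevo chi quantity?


chi = S(rho) - sum_i p_i * S(rho_i)
Weighted entropy = 9/19 * 1.01 + 10/19 * 0.86
= 0.9311
chi = 1.51 - 0.9311
= 0.5789

0.5789


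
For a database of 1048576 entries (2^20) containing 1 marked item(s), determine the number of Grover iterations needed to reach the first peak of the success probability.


After j Grover iterations the success probability is P(j) = sin^2((2j+1)*theta), where sin(theta) = sqrt(k/N).
N = 2^20 = 1048576, k = 1
sin(theta) = sqrt(k/N) = 0.0009765625
theta = arcsin(sqrt(k/N)) = 0.0009765626552 rad
P(j) reaches its first maximum when (2j+1)*theta is as close as possible to pi/2, i.e. j = round(pi/(4*theta) - 1/2).
pi/(4*theta) - 1/2 = 803.7476
(For comparison, the common estimate pi/4 * sqrt(N/k) = 804.2477; the exact maximiser is used here.)
Optimal iterations = 804

804


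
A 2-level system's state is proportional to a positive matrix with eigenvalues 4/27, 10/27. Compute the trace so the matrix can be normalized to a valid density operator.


tr(M) = sum of eigenvalues
= 4/27 + 10/27
= 14/27
= 0.5185

0.5185


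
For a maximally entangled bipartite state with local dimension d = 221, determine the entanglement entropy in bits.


For a maximally entangled state in d x d:
S = log2(d) = log2(221)
= 7.7879

7.7879


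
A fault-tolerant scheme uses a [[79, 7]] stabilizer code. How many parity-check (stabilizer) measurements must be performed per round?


For an [[n,k]] stabilizer code:
Number of stabilizer generators = n - k
= 79 - 7
= 72

72


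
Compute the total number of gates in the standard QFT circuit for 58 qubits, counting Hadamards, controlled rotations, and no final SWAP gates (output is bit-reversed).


Hadamard gates: 58
Controlled rotations: n*(n-1)/2 = 58*57/2 = 1653
SWAP gates: 0 (omitted)
Total = 58 + 1653
= 1711

1711


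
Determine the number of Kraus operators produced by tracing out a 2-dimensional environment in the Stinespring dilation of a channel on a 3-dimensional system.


Tracing out the environment in an orthonormal basis {|i>_E} gives Kraus operators K_i = <i|_E U |0>_E.
Number of Kraus operators = dim(H_env) = d_env
= 2

2


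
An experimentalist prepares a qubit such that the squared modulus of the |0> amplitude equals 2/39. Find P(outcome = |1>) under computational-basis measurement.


|alpha|^2 = 2/39 = 0.0513
|beta|^2 = 1 - 2/39 = 37/39 = 0.9487
P(|1>) = |beta|^2 = 0.9487

0.9487


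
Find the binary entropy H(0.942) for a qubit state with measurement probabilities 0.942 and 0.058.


S = -p*log2(p) - (1-p)*log2(1-p)
p = 0.9420, 1-p = 0.0580
= -0.9420 * log2(0.9420) - 0.0580 * log2(0.0580)
= -(-0.0812) - (-0.2383)
= 0.3195

0.3195


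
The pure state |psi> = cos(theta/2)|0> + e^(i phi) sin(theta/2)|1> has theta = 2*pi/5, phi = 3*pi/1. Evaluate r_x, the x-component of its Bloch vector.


theta = 1.2566, phi = 9.4248
r_x = sin(theta)*cos(phi) = 0.9511 * -1.0000
r_x = -0.9511

-0.9511


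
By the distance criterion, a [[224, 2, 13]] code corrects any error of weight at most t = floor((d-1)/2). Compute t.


Code parameters: [[224, 2, 13]], distance d = 13.
Number of correctable errors = floor((d-1)/2)
= floor((13 - 1)/2)
= floor(12/2)
= 6

6


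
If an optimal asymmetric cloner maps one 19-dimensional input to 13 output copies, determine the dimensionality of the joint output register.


Output space = H^(tensor 13) where dim(H) = 19
dim = 19^13
= 361 (after 2 factors)
= 6859 (after 3 factors)
= 130321 (after 4 factors)
= 2476099 (after 5 factors)
= 47045881 (after 6 factors)
= 893871739 (after 7 factors)
= 16983563041 (after 8 factors)
= 322687697779 (after 9 factors)
= 6131066257801 (after 10 factors)
= 116490258898219 (after 11 factors)
= 2213314919066161 (after 12 factors)
= 42052983462257059 (after 13 factors)
= 42052983462257059

42052983462257059


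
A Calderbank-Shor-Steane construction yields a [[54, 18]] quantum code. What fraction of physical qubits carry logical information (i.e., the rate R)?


Code rate R = k/n
= 18/54
= 0.3333

0.3333


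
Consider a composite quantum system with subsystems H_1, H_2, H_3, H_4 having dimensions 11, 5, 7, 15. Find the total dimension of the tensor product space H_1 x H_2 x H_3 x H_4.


dim(H_1 x H_2 x H_3 x H_4) = 11 * 5 * 7 * 15
= 55 * 7 * 15
= 385 * 15
= 5775

5775


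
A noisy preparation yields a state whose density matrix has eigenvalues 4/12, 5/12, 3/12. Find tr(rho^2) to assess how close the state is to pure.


tr(rho^2) = sum of eigenvalues squared
= (4/12)^2 + (5/12)^2 + (3/12)^2
= (16 + 25 + 9) / 144
= 50/144
= 0.3472

0.3472


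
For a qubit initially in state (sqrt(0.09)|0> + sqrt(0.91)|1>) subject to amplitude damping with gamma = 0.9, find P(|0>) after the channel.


For amplitude damping with parameter gamma on state sqrt(a)|0> + sqrt(b)|1>:
alpha^2 = 0.09, beta^2 = 0.91
P(|0>) = alpha^2 + gamma * beta^2
= 0.09 + 0.9 * 0.91
= 0.09 + 0.8190
= 0.9090

0.9090


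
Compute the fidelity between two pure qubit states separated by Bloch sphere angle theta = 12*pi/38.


For states separated by angle theta on Bloch sphere:
F = cos^2(theta/2)
theta = 12*pi/38 = 0.9921
theta/2 = 0.4960
cos(theta/2) = 0.8795
F = 0.7735

0.7735


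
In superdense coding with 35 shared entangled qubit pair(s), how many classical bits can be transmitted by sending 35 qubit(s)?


Superdense coding allows 2 classical bits per shared entangled pair.
35 pair(s) -> 2 * 35 = 70 classical bits

70


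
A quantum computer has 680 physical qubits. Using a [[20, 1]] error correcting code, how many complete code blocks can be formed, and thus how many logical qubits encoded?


Each code block uses 20 physical qubits for 1 logical qubit(s).
Number of complete blocks = floor(680 / 20) = 34
Logical qubits = 34 * 1
= 34

34


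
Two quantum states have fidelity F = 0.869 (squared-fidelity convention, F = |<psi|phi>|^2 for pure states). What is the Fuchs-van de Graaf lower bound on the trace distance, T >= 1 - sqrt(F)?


Fuchs-van de Graaf (squared-fidelity convention): 1 - sqrt(F) <= T <= sqrt(1 - F).
Lower bound: T >= 1 - sqrt(F)
sqrt(F) = sqrt(0.869) = 0.9322
T >= 1 - 0.9322
T >= 0.0678

0.0678


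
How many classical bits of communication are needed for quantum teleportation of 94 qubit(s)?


Quantum teleportation requires 2 classical bits per qubit teleported.
94 qubit(s) -> 2 * 94 = 188 classical bits

188


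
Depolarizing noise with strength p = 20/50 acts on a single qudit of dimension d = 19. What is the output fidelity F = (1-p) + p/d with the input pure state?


F = (1-p) + p/d
= (1 - 0.4000) + 0.4000/19
= 0.6000 + 0.0211
= 0.6211

0.6211


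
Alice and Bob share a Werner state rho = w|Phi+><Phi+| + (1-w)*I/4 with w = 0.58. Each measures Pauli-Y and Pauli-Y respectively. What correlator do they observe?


|Phi+> = (|00> + |11>)/sqrt(2)
For the pure Bell state, <Y_A Y_B> = -1 (Bell-state Pauli correlator).
The maximally-mixed part I/4 has tr(I/4 * P tensor P) = 0 for any traceless Pauli P.
So <Y_A Y_B>_rho = w * (-1) + (1 - w) * 0
= 0.58 * (-1)
= -0.5800

-0.5800


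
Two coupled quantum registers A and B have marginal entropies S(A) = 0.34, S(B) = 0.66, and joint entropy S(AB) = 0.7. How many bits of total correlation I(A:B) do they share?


I(A:B) = S(A) + S(B) - S(AB)
= 0.34 + 0.66 - 0.7
= 0.3000

0.3000


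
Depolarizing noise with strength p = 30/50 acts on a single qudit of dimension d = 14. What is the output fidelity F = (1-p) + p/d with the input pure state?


F = (1-p) + p/d
= (1 - 0.6000) + 0.6000/14
= 0.4000 + 0.0429
= 0.4429

0.4429


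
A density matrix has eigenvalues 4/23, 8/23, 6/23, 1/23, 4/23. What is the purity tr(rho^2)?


tr(rho^2) = sum of eigenvalues squared
= (4/23)^2 + (8/23)^2 + (6/23)^2 + (1/23)^2 + (4/23)^2
= (16 + 64 + 36 + 1 + 16) / 529
= 133/529
= 0.2514

0.2514


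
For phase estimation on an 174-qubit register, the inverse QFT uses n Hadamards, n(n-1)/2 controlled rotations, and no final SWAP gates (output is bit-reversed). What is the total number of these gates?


Hadamard gates: 174
Controlled rotations: n*(n-1)/2 = 174*173/2 = 15051
SWAP gates: 0 (omitted)
Total = 174 + 15051
= 15225

15225


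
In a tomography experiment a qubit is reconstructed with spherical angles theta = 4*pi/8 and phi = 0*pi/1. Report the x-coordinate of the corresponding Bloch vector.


theta = 1.5708, phi = 0.0000
r_x = sin(theta)*cos(phi) = 1.0000 * 1.0000
r_x = 1.0000

1.0000


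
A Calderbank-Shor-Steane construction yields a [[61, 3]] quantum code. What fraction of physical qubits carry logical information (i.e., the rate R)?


Code rate R = k/n
= 3/61
= 0.0492

0.0492


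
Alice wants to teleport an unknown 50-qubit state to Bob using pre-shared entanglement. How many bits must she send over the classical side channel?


Quantum teleportation requires 2 classical bits per qubit teleported.
50 qubit(s) -> 2 * 50 = 100 classical bits

100


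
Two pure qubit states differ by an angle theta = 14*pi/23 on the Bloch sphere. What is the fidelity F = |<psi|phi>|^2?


For states separated by angle theta on Bloch sphere:
F = cos^2(theta/2)
theta = 14*pi/23 = 1.9123
theta/2 = 0.9561
cos(theta/2) = 0.5767
F = 0.3326

0.3326


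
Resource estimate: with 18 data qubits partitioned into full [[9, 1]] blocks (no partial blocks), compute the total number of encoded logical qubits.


Each code block uses 9 physical qubits for 1 logical qubit(s).
Number of complete blocks = floor(18 / 9) = 2
Logical qubits = 2 * 1
= 2

2


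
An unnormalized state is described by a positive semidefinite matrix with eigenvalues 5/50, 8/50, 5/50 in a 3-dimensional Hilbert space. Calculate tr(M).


tr(M) = sum of eigenvalues
= 5/50 + 8/50 + 5/50
= 18/50
= 0.3600

0.3600


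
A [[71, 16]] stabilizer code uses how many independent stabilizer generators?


For an [[n,k]] stabilizer code:
Number of stabilizer generators = n - k
= 71 - 16
= 55

55


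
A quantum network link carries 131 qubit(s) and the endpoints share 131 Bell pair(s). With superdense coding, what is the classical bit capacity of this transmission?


Superdense coding allows 2 classical bits per shared entangled pair.
131 pair(s) -> 2 * 131 = 262 classical bits

262


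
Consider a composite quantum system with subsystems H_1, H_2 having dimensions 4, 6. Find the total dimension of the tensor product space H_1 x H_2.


dim(H_1 x H_2) = 4 * 6
= 24

24


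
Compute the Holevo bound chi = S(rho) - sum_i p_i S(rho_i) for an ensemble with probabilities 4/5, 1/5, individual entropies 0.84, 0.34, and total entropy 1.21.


chi = S(rho) - sum_i p_i * S(rho_i)
Weighted entropy = 4/5 * 0.84 + 1/5 * 0.34
= 0.7400
chi = 1.21 - 0.7400
= 0.4700

0.4700


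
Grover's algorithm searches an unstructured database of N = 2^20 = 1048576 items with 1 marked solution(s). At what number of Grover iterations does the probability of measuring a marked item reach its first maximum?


After j Grover iterations the success probability is P(j) = sin^2((2j+1)*theta), where sin(theta) = sqrt(k/N).
N = 2^20 = 1048576, k = 1
sin(theta) = sqrt(k/N) = 0.0009765625
theta = arcsin(sqrt(k/N)) = 0.0009765626552 rad
P(j) reaches its first maximum when (2j+1)*theta is as close as possible to pi/2, i.e. j = round(pi/(4*theta) - 1/2).
pi/(4*theta) - 1/2 = 803.7476
(For comparison, the common estimate pi/4 * sqrt(N/k) = 804.2477; the exact maximiser is used here.)
Optimal iterations = 804

804


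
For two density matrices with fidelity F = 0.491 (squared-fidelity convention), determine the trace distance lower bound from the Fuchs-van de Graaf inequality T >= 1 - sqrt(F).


Fuchs-van de Graaf (squared-fidelity convention): 1 - sqrt(F) <= T <= sqrt(1 - F).
Lower bound: T >= 1 - sqrt(F)
sqrt(F) = sqrt(0.491) = 0.7007
T >= 1 - 0.7007
T >= 0.2993

0.2993


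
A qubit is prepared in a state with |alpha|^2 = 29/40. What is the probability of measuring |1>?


|alpha|^2 = 29/40 = 0.7250
|beta|^2 = 1 - 29/40 = 11/40 = 0.2750
P(|1>) = |beta|^2 = 0.2750

0.2750


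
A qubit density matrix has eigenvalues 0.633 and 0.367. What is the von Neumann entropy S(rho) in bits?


S = -p*log2(p) - (1-p)*log2(1-p)
p = 0.6330, 1-p = 0.3670
= -0.6330 * log2(0.6330) - 0.3670 * log2(0.3670)
= -(-0.4176) - (-0.5307)
= 0.9483

0.9483


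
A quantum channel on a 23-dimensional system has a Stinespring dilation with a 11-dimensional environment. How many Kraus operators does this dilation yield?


Tracing out the environment in an orthonormal basis {|i>_E} gives Kraus operators K_i = <i|_E U |0>_E.
Number of Kraus operators = dim(H_env) = d_env
= 11

11


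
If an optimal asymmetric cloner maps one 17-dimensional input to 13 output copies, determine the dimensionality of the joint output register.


Output space = H^(tensor 13) where dim(H) = 17
dim = 17^13
= 289 (after 2 factors)
= 4913 (after 3 factors)
= 83521 (after 4 factors)
= 1419857 (after 5 factors)
= 24137569 (after 6 factors)
= 410338673 (after 7 factors)
= 6975757441 (after 8 factors)
= 118587876497 (after 9 factors)
= 2015993900449 (after 10 factors)
= 34271896307633 (after 11 factors)
= 582622237229761 (after 12 factors)
= 9904578032905937 (after 13 factors)
= 9904578032905937

9904578032905937


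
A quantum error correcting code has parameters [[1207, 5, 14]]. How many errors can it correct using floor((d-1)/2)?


Code parameters: [[1207, 5, 14]], distance d = 14.
Number of correctable errors = floor((d-1)/2)
= floor((14 - 1)/2)
= floor(13/2)
= 6

6


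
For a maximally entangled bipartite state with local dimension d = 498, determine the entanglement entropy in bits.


For a maximally entangled state in d x d:
S = log2(d) = log2(498)
= 8.9600

8.9600


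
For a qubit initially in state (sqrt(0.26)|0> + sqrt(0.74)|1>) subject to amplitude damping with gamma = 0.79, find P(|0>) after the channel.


For amplitude damping with parameter gamma on state sqrt(a)|0> + sqrt(b)|1>:
alpha^2 = 0.26, beta^2 = 0.74
P(|0>) = alpha^2 + gamma * beta^2
= 0.26 + 0.79 * 0.74
= 0.26 + 0.5846
= 0.8446

0.8446


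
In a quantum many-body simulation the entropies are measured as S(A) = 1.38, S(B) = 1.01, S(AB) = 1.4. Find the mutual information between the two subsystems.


I(A:B) = S(A) + S(B) - S(AB)
= 1.38 + 1.01 - 1.4
= 0.9900

0.9900


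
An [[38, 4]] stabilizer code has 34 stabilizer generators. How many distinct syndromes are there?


Each stabilizer generator gives a binary (+1 or -1) measurement outcome.
With 34 independent generators:
Total syndromes = 2^34
= 17179869184

17179869184


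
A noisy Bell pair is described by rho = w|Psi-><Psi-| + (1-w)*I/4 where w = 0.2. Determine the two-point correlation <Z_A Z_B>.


|Psi-> = (|01> - |10>)/sqrt(2)
For the pure Bell state, <Z_A Z_B> = -1 (Bell-state Pauli correlator).
The maximally-mixed part I/4 has tr(I/4 * P tensor P) = 0 for any traceless Pauli P.
So <Z_A Z_B>_rho = w * (-1) + (1 - w) * 0
= 0.2 * (-1)
= -0.2000

-0.2000


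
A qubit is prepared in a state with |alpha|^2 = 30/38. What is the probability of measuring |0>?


|alpha|^2 = 30/38 = 0.7895
|beta|^2 = 1 - 30/38 = 8/38 = 0.2105
P(|0>) = |alpha|^2 = 0.7895

0.7895


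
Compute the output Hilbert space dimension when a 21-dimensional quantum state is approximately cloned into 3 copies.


Output space = H^(tensor 3) where dim(H) = 21
dim = 21^3
= 441 (after 2 factors)
= 9261 (after 3 factors)
= 9261

9261


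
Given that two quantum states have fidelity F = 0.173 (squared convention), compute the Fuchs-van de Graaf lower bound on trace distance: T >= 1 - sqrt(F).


Fuchs-van de Graaf (squared-fidelity convention): 1 - sqrt(F) <= T <= sqrt(1 - F).
Lower bound: T >= 1 - sqrt(F)
sqrt(F) = sqrt(0.173) = 0.4159
T >= 1 - 0.4159
T >= 0.5841

0.5841


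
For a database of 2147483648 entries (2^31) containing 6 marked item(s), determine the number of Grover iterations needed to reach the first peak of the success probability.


After j Grover iterations the success probability is P(j) = sin^2((2j+1)*theta), where sin(theta) = sqrt(k/N).
N = 2^31 = 2147483648, k = 6
sin(theta) = sqrt(k/N) = 5.285799584e-05
theta = arcsin(sqrt(k/N)) = 5.285799586e-05 rad
P(j) reaches its first maximum when (2j+1)*theta is as close as possible to pi/2, i.e. j = round(pi/(4*theta) - 1/2).
pi/(4*theta) - 1/2 = 14858.1444
(For comparison, the common estimate pi/4 * sqrt(N/k) = 14858.6444; the exact maximiser is used here.)
Optimal iterations = 14858

14858


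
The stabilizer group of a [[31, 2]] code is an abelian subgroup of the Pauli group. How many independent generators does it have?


For an [[n,k]] stabilizer code:
Number of stabilizer generators = n - k
= 31 - 2
= 29

29


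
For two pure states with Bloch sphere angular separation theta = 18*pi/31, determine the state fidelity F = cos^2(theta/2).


For states separated by angle theta on Bloch sphere:
F = cos^2(theta/2)
theta = 18*pi/31 = 1.8242
theta/2 = 0.9121
cos(theta/2) = 0.6121
F = 0.3747

0.3747


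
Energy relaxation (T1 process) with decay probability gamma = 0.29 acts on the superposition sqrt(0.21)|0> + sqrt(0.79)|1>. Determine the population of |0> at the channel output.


For amplitude damping with parameter gamma on state sqrt(a)|0> + sqrt(b)|1>:
alpha^2 = 0.21, beta^2 = 0.79
P(|0>) = alpha^2 + gamma * beta^2
= 0.21 + 0.29 * 0.79
= 0.21 + 0.2291
= 0.4391

0.4391


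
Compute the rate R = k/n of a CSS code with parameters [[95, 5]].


Code rate R = k/n
= 5/95
= 0.0526

0.0526


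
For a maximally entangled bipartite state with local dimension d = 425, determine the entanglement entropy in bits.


For a maximally entangled state in d x d:
S = log2(d) = log2(425)
= 8.7313

8.7313


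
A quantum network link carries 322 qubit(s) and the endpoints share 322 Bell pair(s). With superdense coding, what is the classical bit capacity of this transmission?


Superdense coding allows 2 classical bits per shared entangled pair.
322 pair(s) -> 2 * 322 = 644 classical bits

644


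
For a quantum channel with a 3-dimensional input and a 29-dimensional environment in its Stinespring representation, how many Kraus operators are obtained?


Tracing out the environment in an orthonormal basis {|i>_E} gives Kraus operators K_i = <i|_E U |0>_E.
Number of Kraus operators = dim(H_env) = d_env
= 29

29


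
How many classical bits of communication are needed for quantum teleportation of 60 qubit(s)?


Quantum teleportation requires 2 classical bits per qubit teleported.
60 qubit(s) -> 2 * 60 = 120 classical bits

120


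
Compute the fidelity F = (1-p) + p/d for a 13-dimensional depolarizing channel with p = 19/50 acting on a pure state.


F = (1-p) + p/d
= (1 - 0.3800) + 0.3800/13
= 0.6200 + 0.0292
= 0.6492

0.6492


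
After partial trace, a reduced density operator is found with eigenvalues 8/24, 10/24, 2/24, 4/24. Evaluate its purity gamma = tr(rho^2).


tr(rho^2) = sum of eigenvalues squared
= (8/24)^2 + (10/24)^2 + (2/24)^2 + (4/24)^2
= (64 + 100 + 4 + 16) / 576
= 184/576
= 0.3194

0.3194


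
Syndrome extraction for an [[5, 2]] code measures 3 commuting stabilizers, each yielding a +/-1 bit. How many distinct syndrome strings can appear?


Each stabilizer generator gives a binary (+1 or -1) measurement outcome.
With 3 independent generators:
Total syndromes = 2^3
= 8

8


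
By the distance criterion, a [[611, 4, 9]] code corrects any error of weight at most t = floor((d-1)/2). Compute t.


Code parameters: [[611, 4, 9]], distance d = 9.
Number of correctable errors = floor((d-1)/2)
= floor((9 - 1)/2)
= floor(8/2)
= 4

4


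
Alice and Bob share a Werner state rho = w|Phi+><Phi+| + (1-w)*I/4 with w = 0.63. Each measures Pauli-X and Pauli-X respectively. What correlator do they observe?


|Phi+> = (|00> + |11>)/sqrt(2)
For the pure Bell state, <X_A X_B> = +1 (Bell-state Pauli correlator).
The maximally-mixed part I/4 has tr(I/4 * P tensor P) = 0 for any traceless Pauli P.
So <X_A X_B>_rho = w * (+1) + (1 - w) * 0
= 0.63 * (+1)
= 0.6300

0.6300


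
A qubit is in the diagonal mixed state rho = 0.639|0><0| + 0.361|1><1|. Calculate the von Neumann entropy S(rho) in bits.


S = -p*log2(p) - (1-p)*log2(1-p)
p = 0.6390, 1-p = 0.3610
= -0.6390 * log2(0.6390) - 0.3610 * log2(0.3610)
= -(-0.4129) - (-0.5306)
= 0.9435

0.9435


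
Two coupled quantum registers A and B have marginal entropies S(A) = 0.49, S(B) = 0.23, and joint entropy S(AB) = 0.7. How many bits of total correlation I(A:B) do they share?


I(A:B) = S(A) + S(B) - S(AB)
= 0.49 + 0.23 - 0.7
= 0.0200

0.0200


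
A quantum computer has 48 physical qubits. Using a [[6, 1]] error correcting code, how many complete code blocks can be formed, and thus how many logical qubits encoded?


Each code block uses 6 physical qubits for 1 logical qubit(s).
Number of complete blocks = floor(48 / 6) = 8
Logical qubits = 8 * 1
= 8

8


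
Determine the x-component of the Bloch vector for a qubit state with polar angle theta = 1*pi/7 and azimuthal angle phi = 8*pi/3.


theta = 0.4488, phi = 8.3776
r_x = sin(theta)*cos(phi) = 0.4339 * -0.5000
r_x = -0.2169

-0.2169


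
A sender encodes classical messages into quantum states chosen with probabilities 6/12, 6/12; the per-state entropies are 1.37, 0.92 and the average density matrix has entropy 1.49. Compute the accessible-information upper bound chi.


chi = S(rho) - sum_i p_i * S(rho_i)
Weighted entropy = 6/12 * 1.37 + 6/12 * 0.92
= 1.1450
chi = 1.49 - 1.1450
= 0.3450

0.3450


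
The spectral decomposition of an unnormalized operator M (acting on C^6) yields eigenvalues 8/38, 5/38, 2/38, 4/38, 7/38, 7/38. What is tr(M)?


tr(M) = sum of eigenvalues
= 8/38 + 5/38 + 2/38 + 4/38 + 7/38 + 7/38
= 33/38
= 0.8684

0.8684


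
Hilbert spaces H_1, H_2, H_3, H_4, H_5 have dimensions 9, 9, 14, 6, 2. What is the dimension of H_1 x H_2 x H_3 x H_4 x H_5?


dim(H_1 x H_2 x H_3 x H_4 x H_5) = 9 * 9 * 14 * 6 * 2
= 81 * 14 * 6 * 2
= 1134 * 6 * 2
= 6804 * 2
= 13608

13608


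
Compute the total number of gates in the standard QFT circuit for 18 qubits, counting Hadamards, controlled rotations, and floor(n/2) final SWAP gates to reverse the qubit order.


Hadamard gates: 18
Controlled rotations: n*(n-1)/2 = 18*17/2 = 153
SWAP gates: floor(n/2) = floor(18/2) = 9
Total = 18 + 153 + 9
= 180

180


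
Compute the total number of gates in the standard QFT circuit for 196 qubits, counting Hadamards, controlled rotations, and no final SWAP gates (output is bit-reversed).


Hadamard gates: 196
Controlled rotations: n*(n-1)/2 = 196*195/2 = 19110
SWAP gates: 0 (omitted)
Total = 196 + 19110
= 19306

19306


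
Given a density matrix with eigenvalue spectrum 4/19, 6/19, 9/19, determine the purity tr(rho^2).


tr(rho^2) = sum of eigenvalues squared
= (4/19)^2 + (6/19)^2 + (9/19)^2
= (16 + 36 + 81) / 361
= 133/361
= 0.3684

0.3684


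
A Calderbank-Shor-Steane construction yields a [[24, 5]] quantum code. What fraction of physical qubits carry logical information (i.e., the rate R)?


Code rate R = k/n
= 5/24
= 0.2083

0.2083


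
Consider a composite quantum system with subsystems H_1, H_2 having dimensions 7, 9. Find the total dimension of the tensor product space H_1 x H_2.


dim(H_1 x H_2) = 7 * 9
= 63

63


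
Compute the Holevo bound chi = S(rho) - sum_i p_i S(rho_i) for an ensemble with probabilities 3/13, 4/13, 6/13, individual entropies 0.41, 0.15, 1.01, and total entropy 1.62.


chi = S(rho) - sum_i p_i * S(rho_i)
Weighted entropy = 3/13 * 0.41 + 4/13 * 0.15 + 6/13 * 1.01
= 0.6069
chi = 1.62 - 0.6069
= 1.0131

1.0131


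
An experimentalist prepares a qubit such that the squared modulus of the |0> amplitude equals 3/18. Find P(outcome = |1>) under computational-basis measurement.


|alpha|^2 = 3/18 = 0.1667
|beta|^2 = 1 - 3/18 = 15/18 = 0.8333
P(|1>) = |beta|^2 = 0.8333

0.8333


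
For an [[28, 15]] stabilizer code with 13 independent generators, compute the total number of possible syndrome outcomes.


Each stabilizer generator gives a binary (+1 or -1) measurement outcome.
With 13 independent generators:
Total syndromes = 2^13
= 8192

8192


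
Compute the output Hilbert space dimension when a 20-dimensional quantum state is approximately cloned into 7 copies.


Output space = H^(tensor 7) where dim(H) = 20
dim = 20^7
= 400 (after 2 factors)
= 8000 (after 3 factors)
= 160000 (after 4 factors)
= 3200000 (after 5 factors)
= 64000000 (after 6 factors)
= 1280000000 (after 7 factors)
= 1280000000

1280000000


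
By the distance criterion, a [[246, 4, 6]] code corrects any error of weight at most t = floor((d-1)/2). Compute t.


Code parameters: [[246, 4, 6]], distance d = 6.
Number of correctable errors = floor((d-1)/2)
= floor((6 - 1)/2)
= floor(5/2)
= 2

2


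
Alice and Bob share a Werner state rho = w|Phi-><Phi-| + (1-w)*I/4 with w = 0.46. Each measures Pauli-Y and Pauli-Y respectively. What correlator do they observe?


|Phi-> = (|00> - |11>)/sqrt(2)
For the pure Bell state, <Y_A Y_B> = +1 (Bell-state Pauli correlator).
The maximally-mixed part I/4 has tr(I/4 * P tensor P) = 0 for any traceless Pauli P.
So <Y_A Y_B>_rho = w * (+1) + (1 - w) * 0
= 0.46 * (+1)
= 0.4600

0.4600


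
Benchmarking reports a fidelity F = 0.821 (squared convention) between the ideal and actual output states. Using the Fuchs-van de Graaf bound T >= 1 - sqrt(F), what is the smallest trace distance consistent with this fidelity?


Fuchs-van de Graaf (squared-fidelity convention): 1 - sqrt(F) <= T <= sqrt(1 - F).
Lower bound: T >= 1 - sqrt(F)
sqrt(F) = sqrt(0.821) = 0.9061
T >= 1 - 0.9061
T >= 0.0939

0.0939


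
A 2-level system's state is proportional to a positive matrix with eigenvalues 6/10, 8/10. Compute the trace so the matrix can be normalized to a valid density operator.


tr(M) = sum of eigenvalues
= 6/10 + 8/10
= 14/10
= 1.4000

1.4000


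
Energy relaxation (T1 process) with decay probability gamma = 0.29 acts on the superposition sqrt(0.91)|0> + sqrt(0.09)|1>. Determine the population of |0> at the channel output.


For amplitude damping with parameter gamma on state sqrt(a)|0> + sqrt(b)|1>:
alpha^2 = 0.91, beta^2 = 0.09
P(|0>) = alpha^2 + gamma * beta^2
= 0.91 + 0.29 * 0.09
= 0.91 + 0.0261
= 0.9361

0.9361


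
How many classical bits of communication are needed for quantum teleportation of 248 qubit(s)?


Quantum teleportation requires 2 classical bits per qubit teleported.
248 qubit(s) -> 2 * 248 = 496 classical bits

496


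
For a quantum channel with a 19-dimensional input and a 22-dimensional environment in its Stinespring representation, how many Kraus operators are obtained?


Tracing out the environment in an orthonormal basis {|i>_E} gives Kraus operators K_i = <i|_E U |0>_E.
Number of Kraus operators = dim(H_env) = d_env
= 22

22


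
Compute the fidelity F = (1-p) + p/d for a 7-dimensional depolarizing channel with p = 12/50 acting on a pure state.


F = (1-p) + p/d
= (1 - 0.2400) + 0.2400/7
= 0.7600 + 0.0343
= 0.7943

0.7943


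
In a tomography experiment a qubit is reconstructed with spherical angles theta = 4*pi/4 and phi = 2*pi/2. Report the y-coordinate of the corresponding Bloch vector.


theta = 3.1416, phi = 3.1416
r_y = sin(theta)*sin(phi) = 0.0000 * 0.0000
r_y = 0.0000

0.0000


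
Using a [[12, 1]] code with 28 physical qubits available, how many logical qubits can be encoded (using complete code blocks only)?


Each code block uses 12 physical qubits for 1 logical qubit(s).
Number of complete blocks = floor(28 / 12) = 2
Logical qubits = 2 * 1
= 2

2


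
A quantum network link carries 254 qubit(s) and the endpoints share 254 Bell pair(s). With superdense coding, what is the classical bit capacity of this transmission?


Superdense coding allows 2 classical bits per shared entangled pair.
254 pair(s) -> 2 * 254 = 508 classical bits

508


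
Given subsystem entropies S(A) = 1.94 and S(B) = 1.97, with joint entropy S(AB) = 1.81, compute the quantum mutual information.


I(A:B) = S(A) + S(B) - S(AB)
= 1.94 + 1.97 - 1.81
= 2.1000

2.1000


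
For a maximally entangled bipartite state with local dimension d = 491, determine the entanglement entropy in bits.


For a maximally entangled state in d x d:
S = log2(d) = log2(491)
= 8.9396

8.9396


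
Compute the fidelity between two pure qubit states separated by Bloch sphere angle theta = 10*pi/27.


For states separated by angle theta on Bloch sphere:
F = cos^2(theta/2)
theta = 10*pi/27 = 1.1636
theta/2 = 0.5818
cos(theta/2) = 0.8355
F = 0.6980

0.6980


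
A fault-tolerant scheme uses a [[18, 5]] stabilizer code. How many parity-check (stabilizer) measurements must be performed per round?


For an [[n,k]] stabilizer code:
Number of stabilizer generators = n - k
= 18 - 5
= 13

13


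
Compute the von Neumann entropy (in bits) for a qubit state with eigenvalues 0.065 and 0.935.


S = -p*log2(p) - (1-p)*log2(1-p)
p = 0.0650, 1-p = 0.9350
= -0.0650 * log2(0.0650) - 0.9350 * log2(0.9350)
= -(-0.2563) - (-0.0907)
= 0.3470

0.3470


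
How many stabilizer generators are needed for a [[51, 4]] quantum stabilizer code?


For an [[n,k]] stabilizer code:
Number of stabilizer generators = n - k
= 51 - 4
= 47

47


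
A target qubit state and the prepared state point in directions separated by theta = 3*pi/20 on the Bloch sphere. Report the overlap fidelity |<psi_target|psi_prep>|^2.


For states separated by angle theta on Bloch sphere:
F = cos^2(theta/2)
theta = 3*pi/20 = 0.4712
theta/2 = 0.2356
cos(theta/2) = 0.9724
F = 0.9455

0.9455


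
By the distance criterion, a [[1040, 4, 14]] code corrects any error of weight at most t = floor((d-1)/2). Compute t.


Code parameters: [[1040, 4, 14]], distance d = 14.
Number of correctable errors = floor((d-1)/2)
= floor((14 - 1)/2)
= floor(13/2)
= 6

6


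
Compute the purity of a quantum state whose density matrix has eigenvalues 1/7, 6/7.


tr(rho^2) = sum of eigenvalues squared
= (1/7)^2 + (6/7)^2
= (1 + 36) / 49
= 37/49
= 0.7551

0.7551


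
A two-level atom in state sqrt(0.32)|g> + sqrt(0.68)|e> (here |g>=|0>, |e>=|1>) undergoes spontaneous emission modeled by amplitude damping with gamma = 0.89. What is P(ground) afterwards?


For amplitude damping with parameter gamma on state sqrt(a)|0> + sqrt(b)|1>:
alpha^2 = 0.32, beta^2 = 0.68
P(|0>) = alpha^2 + gamma * beta^2
= 0.32 + 0.89 * 0.68
= 0.32 + 0.6052
= 0.9252

0.9252


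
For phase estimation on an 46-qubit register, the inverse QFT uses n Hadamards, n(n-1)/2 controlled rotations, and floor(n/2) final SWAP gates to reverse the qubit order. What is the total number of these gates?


Hadamard gates: 46
Controlled rotations: n*(n-1)/2 = 46*45/2 = 1035
SWAP gates: floor(n/2) = floor(46/2) = 23
Total = 46 + 1035 + 23
= 1104

1104


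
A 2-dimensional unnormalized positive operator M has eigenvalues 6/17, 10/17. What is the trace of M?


tr(M) = sum of eigenvalues
= 6/17 + 10/17
= 16/17
= 0.9412

0.9412
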